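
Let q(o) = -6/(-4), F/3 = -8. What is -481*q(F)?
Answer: -1443/2 ≈ -721.50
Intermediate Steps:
F = -24 (F = 3*(-8) = -24)
q(o) = 3/2 (q(o) = -6*(-1/4) = 3/2)
-481*q(F) = -481*3/2 = -1443/2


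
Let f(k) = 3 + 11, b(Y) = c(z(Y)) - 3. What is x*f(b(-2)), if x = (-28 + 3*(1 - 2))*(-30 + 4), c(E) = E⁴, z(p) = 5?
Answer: 11284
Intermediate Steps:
b(Y) = 622 (b(Y) = 5⁴ - 3 = 625 - 3 = 622)
f(k) = 14
x = 806 (x = (-28 + 3*(-1))*(-26) = (-28 - 3)*(-26) = -31*(-26) = 806)
x*f(b(-2)) = 806*14 = 11284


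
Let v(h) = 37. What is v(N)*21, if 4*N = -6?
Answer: 777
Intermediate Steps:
N = -3/2 (N = (1/4)*(-6) = -3/2 ≈ -1.5000)
v(N)*21 = 37*21 = 777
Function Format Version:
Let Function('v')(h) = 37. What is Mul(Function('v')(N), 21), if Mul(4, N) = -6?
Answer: 777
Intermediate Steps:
N = Rational(-3, 2) (N = Mul(Rational(1, 4), -6) = Rational(-3, 2) ≈ -1.5000)
Mul(Function('v')(N), 21) = Mul(37, 21) = 777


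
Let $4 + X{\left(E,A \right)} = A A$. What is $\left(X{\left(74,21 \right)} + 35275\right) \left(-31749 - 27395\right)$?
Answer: $-2112150528$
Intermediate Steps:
$X{\left(E,A \right)} = -4 + A^{2}$ ($X{\left(E,A \right)} = -4 + A A = -4 + A^{2}$)
$\left(X{\left(74,21 \right)} + 35275\right) \left(-31749 - 27395\right) = \left(\left(-4 + 21^{2}\right) + 35275\right) \left(-31749 - 27395\right) = \left(\left(-4 + 441\right) + 35275\right) \left(-59144\right) = \left(437 + 35275\right) \left(-59144\right) = 35712 \left(-59144\right) = -2112150528$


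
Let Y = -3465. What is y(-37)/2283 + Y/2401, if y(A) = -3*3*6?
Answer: -382869/261023 ≈ -1.4668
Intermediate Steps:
y(A) = -54 (y(A) = -9*6 = -54)
y(-37)/2283 + Y/2401 = -54/2283 - 3465/2401 = -54*1/2283 - 3465*1/2401 = -18/761 - 495/343 = -382869/261023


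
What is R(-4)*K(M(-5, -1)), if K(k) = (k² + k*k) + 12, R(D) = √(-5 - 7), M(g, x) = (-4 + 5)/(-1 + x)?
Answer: 25*I*√3 ≈ 43.301*I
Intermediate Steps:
M(g, x) = 1/(-1 + x)
R(D) = 2*I*√3 (R(D) = √(-12) = 2*I*√3)
K(k) = 12 + 2*k² (K(k) = (k² + k²) + 12 = 2*k² + 12 = 12 + 2*k²)
R(-4)*K(M(-5, -1)) = (2*I*√3)*(12 + 2*(1/(-1 - 1))²) = (2*I*√3)*(12 + 2*(1/(-2))²) = (2*I*√3)*(12 + 2*(-½)²) = (2*I*√3)*(12 + 2*(¼)) = (2*I*√3)*(12 + ½) = (2*I*√3)*(25/2) = 25*I*√3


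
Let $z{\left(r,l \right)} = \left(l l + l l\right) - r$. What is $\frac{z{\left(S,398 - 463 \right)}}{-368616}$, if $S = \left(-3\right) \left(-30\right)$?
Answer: $- \frac{1045}{46077} \approx -0.022679$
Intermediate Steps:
$S = 90$
$z{\left(r,l \right)} = - r + 2 l^{2}$ ($z{\left(r,l \right)} = \left(l^{2} + l^{2}\right) - r = 2 l^{2} - r = - r + 2 l^{2}$)
$\frac{z{\left(S,398 - 463 \right)}}{-368616} = \frac{\left(-1\right) 90 + 2 \left(398 - 463\right)^{2}}{-368616} = \left(-90 + 2 \left(-65\right)^{2}\right) \left(- \frac{1}{368616}\right) = \left(-90 + 2 \cdot 4225\right) \left(- \frac{1}{368616}\right) = \left(-90 + 8450\right) \left(- \frac{1}{368616}\right) = 8360 \left(- \frac{1}{368616}\right) = - \frac{1045}{46077}$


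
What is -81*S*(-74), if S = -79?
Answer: -473526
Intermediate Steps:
-81*S*(-74) = -81*(-79)*(-74) = 6399*(-74) = -473526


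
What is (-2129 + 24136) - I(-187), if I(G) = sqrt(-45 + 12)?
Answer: 22007 - I*sqrt(33) ≈ 22007.0 - 5.7446*I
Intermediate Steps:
I(G) = I*sqrt(33) (I(G) = sqrt(-33) = I*sqrt(33))
(-2129 + 24136) - I(-187) = (-2129 + 24136) - I*sqrt(33) = 22007 - I*sqrt(33)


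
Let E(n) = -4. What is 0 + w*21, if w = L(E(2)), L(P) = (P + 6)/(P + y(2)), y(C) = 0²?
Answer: -21/2 ≈ -10.500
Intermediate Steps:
y(C) = 0
L(P) = (6 + P)/P (L(P) = (P + 6)/(P + 0) = (6 + P)/P)
w = -½ (w = (6 - 4)/(-4) = -¼*2 = -½ ≈ -0.50000)
0 + w*21 = 0 - ½*21 = 0 - 21/2 = -21/2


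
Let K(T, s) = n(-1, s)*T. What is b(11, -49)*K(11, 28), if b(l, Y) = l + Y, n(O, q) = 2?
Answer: -836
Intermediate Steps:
b(l, Y) = Y + l
K(T, s) = 2*T
b(11, -49)*K(11, 28) = (-49 + 11)*(2*11) = -38*22 = -836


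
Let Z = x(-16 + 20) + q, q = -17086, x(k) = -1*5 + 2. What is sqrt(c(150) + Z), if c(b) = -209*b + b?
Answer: I*sqrt(48289) ≈ 219.75*I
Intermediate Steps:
x(k) = -3 (x(k) = -5 + 2 = -3)
Z = -17089 (Z = -3 - 17086 = -17089)
c(b) = -208*b
sqrt(c(150) + Z) = sqrt(-208*150 - 17089) = sqrt(-31200 - 17089) = sqrt(-48289) = I*sqrt(48289)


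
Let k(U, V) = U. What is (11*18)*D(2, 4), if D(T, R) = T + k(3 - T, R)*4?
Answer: 1188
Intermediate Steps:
D(T, R) = 12 - 3*T (D(T, R) = T + (3 - T)*4 = T + (12 - 4*T) = 12 - 3*T)
(11*18)*D(2, 4) = (11*18)*(12 - 3*2) = 198*(12 - 6) = 198*6 = 1188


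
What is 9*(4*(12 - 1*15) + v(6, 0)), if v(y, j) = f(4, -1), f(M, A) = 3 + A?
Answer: -90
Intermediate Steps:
v(y, j) = 2 (v(y, j) = 3 - 1 = 2)
9*(4*(12 - 1*15) + v(6, 0)) = 9*(4*(12 - 1*15) + 2) = 9*(4*(12 - 15) + 2) = 9*(4*(-3) + 2) = 9*(-12 + 2) = 9*(-10) = -90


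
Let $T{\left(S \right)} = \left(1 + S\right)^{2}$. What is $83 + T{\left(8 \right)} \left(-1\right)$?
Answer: $2$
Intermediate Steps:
$83 + T{\left(8 \right)} \left(-1\right) = 83 + \left(1 + 8\right)^{2} \left(-1\right) = 83 + 9^{2} \left(-1\right) = 83 + 81 \left(-1\right) = 83 - 81 = 2$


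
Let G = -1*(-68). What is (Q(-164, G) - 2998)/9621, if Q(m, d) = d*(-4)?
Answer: -1090/3207 ≈ -0.33988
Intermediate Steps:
G = 68
Q(m, d) = -4*d
(Q(-164, G) - 2998)/9621 = (-4*68 - 2998)/9621 = (-272 - 2998)*(1/9621) = -3270*1/9621 = -1090/3207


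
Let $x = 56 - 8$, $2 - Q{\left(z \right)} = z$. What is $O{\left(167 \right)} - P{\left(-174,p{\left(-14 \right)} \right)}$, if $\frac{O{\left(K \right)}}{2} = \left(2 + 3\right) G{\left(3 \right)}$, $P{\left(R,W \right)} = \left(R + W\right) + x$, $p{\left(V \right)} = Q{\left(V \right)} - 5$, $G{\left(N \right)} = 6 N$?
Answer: $295$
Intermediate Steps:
$Q{\left(z \right)} = 2 - z$
$x = 48$
$p{\left(V \right)} = -3 - V$ ($p{\left(V \right)} = \left(2 - V\right) - 5 = -3 - V$)
$P{\left(R,W \right)} = 48 + R + W$ ($P{\left(R,W \right)} = \left(R + W\right) + 48 = 48 + R + W$)
$O{\left(K \right)} = 180$ ($O{\left(K \right)} = 2 \left(2 + 3\right) 6 \cdot 3 = 2 \cdot 5 \cdot 18 = 2 \cdot 90 = 180$)
$O{\left(167 \right)} - P{\left(-174,p{\left(-14 \right)} \right)} = 180 - \left(48 - 174 - -11\right) = 180 - \left(48 - 174 + \left(-3 + 14\right)\right) = 180 - \left(48 - 174 + 11\right) = 180 - -115 = 180 + 115 = 295$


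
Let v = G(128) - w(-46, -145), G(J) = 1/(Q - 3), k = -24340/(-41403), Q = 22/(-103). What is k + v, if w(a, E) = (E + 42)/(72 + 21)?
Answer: 588070454/424836183 ≈ 1.3842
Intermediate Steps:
w(a, E) = 14/31 + E/93 (w(a, E) = (42 + E)/93 = (42 + E)*(1/93) = 14/31 + E/93)
Q = -22/103 (Q = 22*(-1/103) = -22/103 ≈ -0.21359)
k = 24340/41403 (k = -24340*(-1/41403) = 24340/41403 ≈ 0.58788)
G(J) = -103/331 (G(J) = 1/(-22/103 - 3) = 1/(-331/103) = -103/331)
v = 24514/30783 (v = -103/331 - (14/31 + (1/93)*(-145)) = -103/331 - (14/31 - 145/93) = -103/331 - 1*(-103/93) = -103/331 + 103/93 = 24514/30783 ≈ 0.79635)
k + v = 24340/41403 + 24514/30783 = 588070454/424836183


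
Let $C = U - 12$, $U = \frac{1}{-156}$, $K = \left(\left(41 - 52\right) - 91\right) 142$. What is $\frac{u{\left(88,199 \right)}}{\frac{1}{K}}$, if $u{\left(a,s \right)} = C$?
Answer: $\frac{2260711}{13} \approx 1.739 \cdot 10^{5}$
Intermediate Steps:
$K = -14484$ ($K = \left(-11 - 91\right) 142 = \left(-102\right) 142 = -14484$)
$U = - \frac{1}{156} \approx -0.0064103$
$C = - \frac{1873}{156}$ ($C = - \frac{1}{156} - 12 = - \frac{1873}{156} \approx -12.006$)
$u{\left(a,s \right)} = - \frac{1873}{156}$
$\frac{u{\left(88,199 \right)}}{\frac{1}{K}} = - \frac{1873}{156 \frac{1}{-14484}} = - \frac{1873}{156 \left(- \frac{1}{14484}\right)} = \left(- \frac{1873}{156}\right) \left(-14484\right) = \frac{2260711}{13}$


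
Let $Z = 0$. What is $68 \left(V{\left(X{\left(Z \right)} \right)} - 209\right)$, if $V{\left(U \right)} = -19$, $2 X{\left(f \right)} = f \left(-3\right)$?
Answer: $-15504$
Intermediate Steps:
$X{\left(f \right)} = - \frac{3 f}{2}$ ($X{\left(f \right)} = \frac{f \left(-3\right)}{2} = \frac{\left(-3\right) f}{2} = - \frac{3 f}{2}$)
$68 \left(V{\left(X{\left(Z \right)} \right)} - 209\right) = 68 \left(-19 - 209\right) = 68 \left(-228\right) = -15504$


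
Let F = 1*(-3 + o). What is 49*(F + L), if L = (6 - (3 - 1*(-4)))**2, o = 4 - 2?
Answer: 0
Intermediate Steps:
o = 2
F = -1 (F = 1*(-3 + 2) = 1*(-1) = -1)
L = 1 (L = (6 - (3 + 4))**2 = (6 - 1*7)**2 = (6 - 7)**2 = (-1)**2 = 1)
49*(F + L) = 49*(-1 + 1) = 49*0 = 0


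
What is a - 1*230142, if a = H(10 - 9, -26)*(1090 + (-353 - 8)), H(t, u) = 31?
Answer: -207543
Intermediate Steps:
a = 22599 (a = 31*(1090 + (-353 - 8)) = 31*(1090 - 361) = 31*729 = 22599)
a - 1*230142 = 22599 - 1*230142 = 22599 - 230142 = -207543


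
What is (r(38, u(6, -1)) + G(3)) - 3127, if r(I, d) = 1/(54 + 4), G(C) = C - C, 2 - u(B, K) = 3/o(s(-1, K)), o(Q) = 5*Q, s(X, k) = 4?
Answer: -181365/58 ≈ -3127.0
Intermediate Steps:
u(B, K) = 37/20 (u(B, K) = 2 - 3/(5*4) = 2 - 3/20 = 37/20)
G(C) = 0
r(I, d) = 1/58
(r(38, u(6, -1)) + G(3)) - 3127 = (1/58 + 0) - 3127 = 1/58 - 3127 = -181365/58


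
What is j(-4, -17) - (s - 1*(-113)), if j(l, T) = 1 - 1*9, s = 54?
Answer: -175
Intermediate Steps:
j(l, T) = -8 (j(l, T) = 1 - 9 = -8)
j(-4, -17) - (s - 1*(-113)) = -8 - (54 - 1*(-113)) = -8 - (54 + 113) = -8 - 1*167 = -8 - 167 = -175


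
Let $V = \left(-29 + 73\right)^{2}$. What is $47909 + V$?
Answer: $49845$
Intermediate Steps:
$V = 1936$ ($V = 44^{2} = 1936$)
$47909 + V = 47909 + 1936 = 49845$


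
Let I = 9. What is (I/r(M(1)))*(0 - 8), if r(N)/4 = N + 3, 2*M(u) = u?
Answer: -36/7 ≈ -5.1429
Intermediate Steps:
M(u) = u/2
r(N) = 12 + 4*N (r(N) = 4*(N + 3) = 4*(3 + N) = 12 + 4*N)
(I/r(M(1)))*(0 - 8) = (9/(12 + 4*((½)*1)))*(0 - 8) = (9/(12 + 4*(½)))*(-8) = (9/(12 + 2))*(-8) = (9/14)*(-8) = -36/7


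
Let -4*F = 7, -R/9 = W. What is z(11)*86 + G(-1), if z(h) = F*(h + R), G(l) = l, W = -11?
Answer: -16556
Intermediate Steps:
R = 99 (R = -9*(-11) = 99)
F = -7/4 (F = -¼*7 = -7/4 ≈ -1.7500)
z(h) = -693/4 - 7*h/4 (z(h) = -7*(h + 99)/4 = -7*(99 + h)/4 = -693/4 - 7*h/4)
z(11)*86 + G(-1) = (-693/4 - 7/4*11)*86 - 1 = (-693/4 - 77/4)*86 - 1 = -385/2*86 - 1 = -16555 - 1 = -16556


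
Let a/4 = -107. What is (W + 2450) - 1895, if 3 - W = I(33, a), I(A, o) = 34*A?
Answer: -564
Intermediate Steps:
a = -428 (a = 4*(-107) = -428)
W = -1119 (W = 3 - 34*33 = 3 - 1*1122 = 3 - 1122 = -1119)
(W + 2450) - 1895 = (-1119 + 2450) - 1895 = 1331 - 1895 = -564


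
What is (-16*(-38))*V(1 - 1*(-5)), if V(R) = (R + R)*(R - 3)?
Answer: 21888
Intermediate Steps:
V(R) = 2*R*(-3 + R) (V(R) = (2*R)*(-3 + R) = 2*R*(-3 + R))
(-16*(-38))*V(1 - 1*(-5)) = (-16*(-38))*(2*(1 - 1*(-5))*(-3 + (1 - 1*(-5)))) = 608*(2*(1 + 5)*(-3 + (1 + 5))) = 608*(2*6*(-3 + 6)) = 608*(2*6*3) = 608*36 = 21888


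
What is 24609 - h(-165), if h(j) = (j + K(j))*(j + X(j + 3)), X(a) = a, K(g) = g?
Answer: -83301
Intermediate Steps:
h(j) = 2*j*(3 + 2*j) (h(j) = (j + j)*(j + (j + 3)) = (2*j)*(j + (3 + j)) = (2*j)*(3 + 2*j) = 2*j*(3 + 2*j))
24609 - h(-165) = 24609 - 2*(-165)*(3 + 2*(-165)) = 24609 - 2*(-165)*(3 - 330) = 24609 - 2*(-165)*(-327) = 24609 - 1*107910 = 24609 - 107910 = -83301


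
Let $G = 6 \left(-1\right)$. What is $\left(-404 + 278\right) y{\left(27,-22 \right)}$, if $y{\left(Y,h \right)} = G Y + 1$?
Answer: $20286$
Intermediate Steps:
$G = -6$
$y{\left(Y,h \right)} = 1 - 6 Y$ ($y{\left(Y,h \right)} = - 6 Y + 1 = 1 - 6 Y$)
$\left(-404 + 278\right) y{\left(27,-22 \right)} = \left(-404 + 278\right) \left(1 - 162\right) = - 126 \left(1 - 162\right) = \left(-126\right) \left(-161\right) = 20286$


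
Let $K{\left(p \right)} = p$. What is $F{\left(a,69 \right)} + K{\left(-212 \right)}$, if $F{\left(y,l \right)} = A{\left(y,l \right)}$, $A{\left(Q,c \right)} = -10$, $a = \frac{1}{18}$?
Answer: $-222$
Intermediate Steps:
$a = \frac{1}{18} \approx 0.055556$
$F{\left(y,l \right)} = -10$
$F{\left(a,69 \right)} + K{\left(-212 \right)} = -10 - 212 = -222$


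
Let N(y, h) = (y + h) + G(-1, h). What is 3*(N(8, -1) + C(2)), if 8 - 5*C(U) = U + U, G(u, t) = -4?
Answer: 57/5 ≈ 11.400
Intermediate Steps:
C(U) = 8/5 - 2*U/5 (C(U) = 8/5 - (U + U)/5 = 8/5 - 2*U/5)
N(y, h) = -4 + h + y (N(y, h) = (y + h) - 4 = (h + y) - 4 = -4 + h + y)
3*(N(8, -1) + C(2)) = 3*((-4 - 1 + 8) + (8/5 - 2/5*2)) = 3*(3 + (8/5 - 4/5)) = 3*(3 + 4/5) = 3*(19/5) = 57/5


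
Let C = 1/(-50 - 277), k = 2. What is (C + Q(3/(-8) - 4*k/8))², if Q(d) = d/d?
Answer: 106276/106929 ≈ 0.99389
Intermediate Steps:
C = -1/327 (C = 1/(-327) = -1/327 ≈ -0.0030581)
Q(d) = 1
(C + Q(3/(-8) - 4*k/8))² = (-1/327 + 1)² = (326/327)² = 106276/106929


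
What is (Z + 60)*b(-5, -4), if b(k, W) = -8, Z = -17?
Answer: -344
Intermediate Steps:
(Z + 60)*b(-5, -4) = (-17 + 60)*(-8) = 43*(-8) = -344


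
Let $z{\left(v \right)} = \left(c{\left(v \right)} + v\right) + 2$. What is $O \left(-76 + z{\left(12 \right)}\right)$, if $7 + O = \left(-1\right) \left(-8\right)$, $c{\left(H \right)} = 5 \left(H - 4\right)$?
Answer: $-22$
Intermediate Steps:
$c{\left(H \right)} = -20 + 5 H$ ($c{\left(H \right)} = 5 \left(-4 + H\right) = -20 + 5 H$)
$z{\left(v \right)} = -18 + 6 v$ ($z{\left(v \right)} = \left(\left(-20 + 5 v\right) + v\right) + 2 = \left(-20 + 6 v\right) + 2 = -18 + 6 v$)
$O = 1$ ($O = -7 - -8 = -7 + 8 = 1$)
$O \left(-76 + z{\left(12 \right)}\right) = 1 \left(-76 + \left(-18 + 6 \cdot 12\right)\right) = 1 \left(-76 + \left(-18 + 72\right)\right) = 1 \left(-76 + 54\right) = 1 \left(-22\right) = -22$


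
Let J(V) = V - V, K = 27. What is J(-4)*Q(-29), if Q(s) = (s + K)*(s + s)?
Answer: 0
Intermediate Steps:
Q(s) = 2*s*(27 + s) (Q(s) = (s + 27)*(s + s) = (27 + s)*(2*s) = 2*s*(27 + s))
J(V) = 0
J(-4)*Q(-29) = 0*(2*(-29)*(27 - 29)) = 0*(2*(-29)*(-2)) = 0*116 = 0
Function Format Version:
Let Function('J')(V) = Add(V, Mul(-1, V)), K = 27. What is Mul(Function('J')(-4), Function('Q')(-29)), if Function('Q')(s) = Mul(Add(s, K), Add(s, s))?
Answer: 0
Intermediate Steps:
Function('Q')(s) = Mul(2, s, Add(27, s)) (Function('Q')(s) = Mul(Add(s, 27), Add(s, s)) = Mul(Add(27, s), Mul(2, s)) = Mul(2, s, Add(27, s)))
Function('J')(V) = 0
Mul(Function('J')(-4), Function('Q')(-29)) = Mul(0, Mul(2, -29, Add(27, -29))) = Mul(0, Mul(2, -29, -2)) = Mul(0, 116) = 0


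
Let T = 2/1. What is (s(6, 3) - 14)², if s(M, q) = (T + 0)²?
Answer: 100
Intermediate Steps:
T = 2 (T = 2*1 = 2)
s(M, q) = 4 (s(M, q) = (2 + 0)² = 2² = 4)
(s(6, 3) - 14)² = (4 - 14)² = (-10)² = 100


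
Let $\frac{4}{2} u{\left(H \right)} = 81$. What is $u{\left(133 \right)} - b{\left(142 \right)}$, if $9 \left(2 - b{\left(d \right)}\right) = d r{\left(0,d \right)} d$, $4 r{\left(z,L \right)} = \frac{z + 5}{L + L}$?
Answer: $\frac{1741}{36} \approx 48.361$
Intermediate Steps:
$r{\left(z,L \right)} = \frac{5 + z}{8 L}$ ($r{\left(z,L \right)} = \frac{\left(z + 5\right) \frac{1}{L + L}}{4} = \frac{\left(5 + z\right) \frac{1}{2 L}}{4} = \frac{\frac{1}{2} \frac{1}{L} \left(5 + z\right)}{4} = \frac{5 + z}{8 L}$)
$u{\left(H \right)} = \frac{81}{2}$ ($u{\left(H \right)} = \frac{1}{2} \cdot 81 = \frac{81}{2}$)
$b{\left(d \right)} = 2 - \frac{5 d}{72}$ ($b{\left(d \right)} = 2 - \frac{d \frac{5 + 0}{8 d} d}{9} = 2 - \frac{d \frac{1}{8} \frac{1}{d} 5 d}{9} = 2 - \frac{d \frac{5}{8 d} d}{9} = 2 - \frac{\frac{5}{8} d}{9} = 2 - \frac{5 d}{72}$)
$u{\left(133 \right)} - b{\left(142 \right)} = \frac{81}{2} - \left(2 - \frac{355}{36}\right) = \frac{81}{2} - - \frac{283}{36} = \frac{81}{2} + \frac{283}{36} = \frac{1741}{36}$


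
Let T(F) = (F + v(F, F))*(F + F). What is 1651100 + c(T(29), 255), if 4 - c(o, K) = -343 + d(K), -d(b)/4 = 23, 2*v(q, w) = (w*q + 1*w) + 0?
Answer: 1651539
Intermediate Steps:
v(q, w) = w/2 + q*w/2 (v(q, w) = ((w*q + 1*w) + 0)/2 = ((q*w + w) + 0)/2 = ((w + q*w) + 0)/2 = (w + q*w)/2 = w/2 + q*w/2)
d(b) = -92 (d(b) = -4*23 = -92)
T(F) = 2*F*(F + F*(1 + F)/2) (T(F) = (F + F*(1 + F)/2)*(F + F) = (F + F*(1 + F)/2)*(2*F) = 2*F*(F + F*(1 + F)/2))
c(o, K) = 439 (c(o, K) = 4 - (-343 - 92) = 4 - 1*(-435) = 4 + 435 = 439)
1651100 + c(T(29), 255) = 1651100 + 439 = 1651539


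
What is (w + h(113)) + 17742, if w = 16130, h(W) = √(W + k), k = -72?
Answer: 33872 + √41 ≈ 33878.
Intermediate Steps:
h(W) = √(-72 + W) (h(W) = √(W - 72) = √(-72 + W))
(w + h(113)) + 17742 = (16130 + √(-72 + 113)) + 17742 = (16130 + √41) + 17742 = 33872 + √41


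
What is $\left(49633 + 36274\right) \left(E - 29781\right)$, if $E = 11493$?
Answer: $-1571067216$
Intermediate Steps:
$\left(49633 + 36274\right) \left(E - 29781\right) = \left(49633 + 36274\right) \left(11493 - 29781\right) = 85907 \left(-18288\right) = -1571067216$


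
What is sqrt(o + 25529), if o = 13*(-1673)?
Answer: 6*sqrt(105) ≈ 61.482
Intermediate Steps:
o = -21749
sqrt(o + 25529) = sqrt(-21749 + 25529) = sqrt(3780) = 6*sqrt(105)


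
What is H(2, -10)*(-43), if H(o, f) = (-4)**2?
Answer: -688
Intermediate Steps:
H(o, f) = 16
H(2, -10)*(-43) = 16*(-43) = -688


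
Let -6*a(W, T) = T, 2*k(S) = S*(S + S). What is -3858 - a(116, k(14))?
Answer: -11476/3 ≈ -3825.3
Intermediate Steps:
k(S) = S**2 (k(S) = (S*(S + S))/2 = (S*(2*S))/2 = (2*S**2)/2 = S**2)
a(W, T) = -T/6
-3858 - a(116, k(14)) = -3858 - (-1)*14**2/6 = -3858 - (-1)*196/6 = -3858 - 1*(-98/3) = -3858 + 98/3 = -11476/3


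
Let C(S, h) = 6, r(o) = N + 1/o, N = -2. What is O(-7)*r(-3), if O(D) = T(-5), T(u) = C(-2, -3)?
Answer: -14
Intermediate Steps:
r(o) = -2 + 1/o
T(u) = 6
O(D) = 6
O(-7)*r(-3) = 6*(-2 + 1/(-3)) = 6*(-2 - ⅓) = 6*(-7/3) = -14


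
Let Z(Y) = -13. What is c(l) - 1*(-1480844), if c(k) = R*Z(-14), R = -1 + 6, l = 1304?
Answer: 1480779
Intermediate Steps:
R = 5
c(k) = -65 (c(k) = 5*(-13) = -65)
c(l) - 1*(-1480844) = -65 - 1*(-1480844) = -65 + 1480844 = 1480779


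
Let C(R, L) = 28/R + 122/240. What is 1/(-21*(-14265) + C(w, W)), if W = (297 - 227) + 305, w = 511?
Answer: 8760/2624194333 ≈ 3.3382e-6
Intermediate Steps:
W = 375 (W = 70 + 305 = 375)
C(R, L) = 61/120 + 28/R (C(R, L) = 28/R + 122*(1/240) = 28/R + 61/120 = 61/120 + 28/R)
1/(-21*(-14265) + C(w, W)) = 1/(-21*(-14265) + (61/120 + 28/511)) = 1/(299565 + (61/120 + 28*(1/511))) = 1/(299565 + (61/120 + 4/73)) = 1/(299565 + 4933/8760) = 1/(2624194333/8760) = 8760/2624194333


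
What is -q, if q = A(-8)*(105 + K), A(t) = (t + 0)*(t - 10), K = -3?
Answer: -14688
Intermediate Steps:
A(t) = t*(-10 + t)
q = 14688 (q = (-8*(-10 - 8))*(105 - 3) = -8*(-18)*102 = 144*102 = 14688)
-q = -1*14688 = -14688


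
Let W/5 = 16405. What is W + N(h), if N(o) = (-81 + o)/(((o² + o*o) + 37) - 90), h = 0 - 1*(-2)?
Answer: 3691204/45 ≈ 82027.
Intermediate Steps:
W = 82025 (W = 5*16405 = 82025)
h = 2 (h = 0 + 2 = 2)
N(o) = (-81 + o)/(-53 + 2*o²) (N(o) = (-81 + o)/(((o² + o²) + 37) - 90) = (-81 + o)/((2*o² + 37) - 90) = (-81 + o)/((37 + 2*o²) - 90) = (-81 + o)/(-53 + 2*o²))
W + N(h) = 82025 + (-81 + 2)/(-53 + 2*2²) = 82025 - 79/(-53 + 2*4) = 82025 - 79/(-53 + 8) = 82025 - 79/(-45) = 82025 - 1/45*(-79) = 82025 + 79/45 = 3691204/45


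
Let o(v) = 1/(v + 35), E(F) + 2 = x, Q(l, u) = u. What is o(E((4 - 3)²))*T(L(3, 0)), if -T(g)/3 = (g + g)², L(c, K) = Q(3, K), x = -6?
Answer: 0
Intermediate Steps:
L(c, K) = K
E(F) = -8 (E(F) = -2 - 6 = -8)
o(v) = 1/(35 + v)
T(g) = -12*g² (T(g) = -3*(g + g)² = -3*4*g² = -12*g²)
o(E((4 - 3)²))*T(L(3, 0)) = (-12*0²)/(35 - 8) = (-12*0)/27 = (1/27)*0 = 0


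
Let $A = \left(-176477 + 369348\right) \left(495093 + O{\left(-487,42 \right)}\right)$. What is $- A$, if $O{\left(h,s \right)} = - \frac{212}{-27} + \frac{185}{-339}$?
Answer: $- \frac{291341488478614}{3051} \approx -9.5491 \cdot 10^{10}$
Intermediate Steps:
$O{\left(h,s \right)} = \frac{22291}{3051}$ ($O{\left(h,s \right)} = \left(-212\right) \left(- \frac{1}{27}\right) + 185 \left(- \frac{1}{339}\right) = \frac{212}{27} - \frac{185}{339} = \frac{22291}{3051}$)
$A = \frac{291341488478614}{3051}$ ($A = \left(-176477 + 369348\right) \left(495093 + \frac{22291}{3051}\right) = 192871 \cdot \frac{1510551034}{3051} = \frac{291341488478614}{3051} \approx 9.5491 \cdot 10^{10}$)
$- A = \left(-1\right) \frac{291341488478614}{3051} = - \frac{291341488478614}{3051}$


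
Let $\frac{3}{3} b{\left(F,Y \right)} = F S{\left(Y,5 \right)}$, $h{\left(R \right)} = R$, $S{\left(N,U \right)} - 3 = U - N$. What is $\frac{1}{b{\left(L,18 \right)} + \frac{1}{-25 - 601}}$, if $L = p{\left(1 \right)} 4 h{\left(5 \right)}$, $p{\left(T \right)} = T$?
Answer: $- \frac{626}{125201} \approx -0.005$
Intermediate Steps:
$S{\left(N,U \right)} = 3 + U - N$ ($S{\left(N,U \right)} = 3 - \left(N - U\right) = 3 + U - N$)
$L = 20$ ($L = 1 \cdot 4 \cdot 5 = 4 \cdot 5 = 20$)
$b{\left(F,Y \right)} = F \left(8 - Y\right)$ ($b{\left(F,Y \right)} = F \left(3 + 5 - Y\right) = F \left(8 - Y\right)$)
$\frac{1}{b{\left(L,18 \right)} + \frac{1}{-25 - 601}} = \frac{1}{20 \left(8 - 18\right) + \frac{1}{-25 - 601}} = \frac{1}{20 \left(8 - 18\right) + \frac{1}{-626}} = \frac{1}{20 \left(-10\right) - \frac{1}{626}} = \frac{1}{-200 - \frac{1}{626}} = \frac{1}{- \frac{125201}{626}} = - \frac{626}{125201}$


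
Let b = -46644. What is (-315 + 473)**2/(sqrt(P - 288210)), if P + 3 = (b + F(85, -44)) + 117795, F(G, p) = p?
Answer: -12482*I*sqrt(217106)/108553 ≈ -53.577*I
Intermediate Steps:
P = 71104 (P = -3 + ((-46644 - 44) + 117795) = -3 + (-46688 + 117795) = -3 + 71107 = 71104)
(-315 + 473)**2/(sqrt(P - 288210)) = (-315 + 473)**2/(sqrt(71104 - 288210)) = 158**2/(sqrt(-217106)) = 24964/((I*sqrt(217106))) = 24964*(-I*sqrt(217106)/217106) = -12482*I*sqrt(217106)/108553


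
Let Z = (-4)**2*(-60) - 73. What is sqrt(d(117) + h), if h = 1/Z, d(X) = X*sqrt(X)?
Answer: sqrt(-1033 + 374548239*sqrt(13))/1033 ≈ 35.575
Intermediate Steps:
d(X) = X**(3/2)
Z = -1033 (Z = 16*(-60) - 73 = -960 - 73 = -1033)
h = -1/1033 (h = 1/(-1033) = -1/1033 ≈ -0.00096805)
sqrt(d(117) + h) = sqrt(117**(3/2) - 1/1033) = sqrt(351*sqrt(13) - 1/1033) = sqrt(-1/1033 + 351*sqrt(13))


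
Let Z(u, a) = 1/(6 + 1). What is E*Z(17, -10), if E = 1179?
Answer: 1179/7 ≈ 168.43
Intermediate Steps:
Z(u, a) = ⅐ (Z(u, a) = 1/7 = ⅐)
E*Z(17, -10) = 1179*(⅐) = 1179/7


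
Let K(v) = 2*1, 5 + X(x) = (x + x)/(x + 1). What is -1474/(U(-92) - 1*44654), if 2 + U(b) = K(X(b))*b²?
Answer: 737/13864 ≈ 0.053159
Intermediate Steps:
X(x) = -5 + 2*x/(1 + x) (X(x) = -5 + (x + x)/(x + 1) = -5 + (2*x)/(1 + x) = -5 + 2*x/(1 + x))
K(v) = 2
U(b) = -2 + 2*b²
-1474/(U(-92) - 1*44654) = -1474/((-2 + 2*(-92)²) - 1*44654) = -1474/((-2 + 2*8464) - 44654) = -1474/((-2 + 16928) - 44654) = -1474/(16926 - 44654) = -1474/(-27728) = -1474*(-1/27728) = 737/13864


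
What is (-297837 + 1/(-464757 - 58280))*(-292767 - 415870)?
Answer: 110391309560867890/523037 ≈ 2.1106e+11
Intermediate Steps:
(-297837 + 1/(-464757 - 58280))*(-292767 - 415870) = (-297837 + 1/(-523037))*(-708637) = (-297837 - 1/523037)*(-708637) = -155779770970/523037*(-708637) = 110391309560867890/523037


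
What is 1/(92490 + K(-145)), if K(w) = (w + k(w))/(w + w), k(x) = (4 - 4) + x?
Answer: 1/92491 ≈ 1.0812e-5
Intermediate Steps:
k(x) = x (k(x) = 0 + x = x)
K(w) = 1 (K(w) = (w + w)/(w + w) = (2*w)/((2*w)) = (2*w)*(1/(2*w)) = 1)
1/(92490 + K(-145)) = 1/(92490 + 1) = 1/92491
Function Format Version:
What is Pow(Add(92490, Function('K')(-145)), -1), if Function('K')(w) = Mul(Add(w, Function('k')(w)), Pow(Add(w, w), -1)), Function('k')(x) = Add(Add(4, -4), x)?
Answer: Rational(1, 92491) ≈ 1.0812e-5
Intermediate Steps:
Function('k')(x) = x (Function('k')(x) = Add(0, x) = x)
Function('K')(w) = 1 (Function('K')(w) = Mul(Add(w, w), Pow(Add(w, w), -1)) = Mul(Mul(2, w), Pow(Mul(2, w), -1)) = Mul(Mul(2, w), Mul(Rational(1, 2), Pow(w, -1))) = 1)
Pow(Add(92490, Function('K')(-145)), -1) = Pow(Add(92490, 1), -1) = Pow(92491, -1) = Rational(1, 92491)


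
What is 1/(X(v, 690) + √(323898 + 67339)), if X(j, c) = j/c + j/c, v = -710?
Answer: 9798/1862659193 + 4761*√391237/1862659193 ≈ 0.0016040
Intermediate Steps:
X(j, c) = 2*j/c
1/(X(v, 690) + √(323898 + 67339)) = 1/(2*(-710)/690 + √(323898 + 67339)) = 1/(2*(-710)*(1/690) + √391237) = 1/(-142/69 + √391237)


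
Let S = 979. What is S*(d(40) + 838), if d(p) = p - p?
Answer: 820402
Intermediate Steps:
d(p) = 0
S*(d(40) + 838) = 979*(0 + 838) = 979*838 = 820402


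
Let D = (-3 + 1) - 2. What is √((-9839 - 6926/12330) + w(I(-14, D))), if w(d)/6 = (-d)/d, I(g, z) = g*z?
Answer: 4*I*√2598628330/2055 ≈ 99.225*I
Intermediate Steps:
D = -4 (D = -2 - 2 = -4)
w(d) = -6 (w(d) = 6*((-d)/d) = 6*(-1) = -6)
√((-9839 - 6926/12330) + w(I(-14, D))) = √((-9839 - 6926/12330) - 6) = √((-9839 - 6926*1/12330) - 6) = √((-9839 - 3463/6165) - 6) = √(-60660898/6165 - 6) = √(-60697888/6165) = 4*I*√2598628330/2055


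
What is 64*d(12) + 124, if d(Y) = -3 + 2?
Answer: 60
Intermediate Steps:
d(Y) = -1
64*d(12) + 124 = 64*(-1) + 124 = -64 + 124 = 60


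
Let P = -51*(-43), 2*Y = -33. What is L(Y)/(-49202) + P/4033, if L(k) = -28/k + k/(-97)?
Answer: 690727503923/1270359525732 ≈ 0.54373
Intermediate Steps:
Y = -33/2 (Y = (½)*(-33) = -33/2 ≈ -16.500)
P = 2193
L(k) = -28/k - k/97 (L(k) = -28/k + k*(-1/97) = -28/k - k/97)
L(Y)/(-49202) + P/4033 = (-28/(-33/2) - 1/97*(-33/2))/(-49202) + 2193/4033 = (-28*(-2/33) + 33/194)*(-1/49202) + 2193*(1/4033) = (56/33 + 33/194)*(-1/49202) + 2193/4033 = (11953/6402)*(-1/49202) + 2193/4033 = -11953/314991204 + 2193/4033 = 690727503923/1270359525732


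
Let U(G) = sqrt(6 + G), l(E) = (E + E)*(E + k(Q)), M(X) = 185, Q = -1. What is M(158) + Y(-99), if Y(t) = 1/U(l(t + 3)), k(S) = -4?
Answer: 185 + sqrt(2134)/6402 ≈ 185.01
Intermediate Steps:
l(E) = 2*E*(-4 + E) (l(E) = (E + E)*(E - 4) = (2*E)*(-4 + E) = 2*E*(-4 + E))
Y(t) = 1/sqrt(6 + 2*(-1 + t)*(3 + t)) (Y(t) = 1/(sqrt(6 + 2*(t + 3)*(-4 + (t + 3)))) = 1/(sqrt(6 + 2*(3 + t)*(-4 + (3 + t)))) = 1/(sqrt(6 + 2*(3 + t)*(-1 + t))) = 1/(sqrt(6 + 2*(-1 + t)*(3 + t))) = 1/sqrt(6 + 2*(-1 + t)*(3 + t)))
M(158) + Y(-99) = 185 + sqrt(2)/(2*sqrt(-99*(2 - 99))) = 185 + sqrt(2)/(2*sqrt(-99*(-97))) = 185 + sqrt(2)/(2*sqrt(9603)) = 185 + sqrt(2)*(sqrt(1067)/3201)/2 = 185 + sqrt(2134)/6402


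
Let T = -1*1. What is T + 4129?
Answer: 4128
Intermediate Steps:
T = -1
T + 4129 = -1 + 4129 = 4128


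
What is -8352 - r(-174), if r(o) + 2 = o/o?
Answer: -8351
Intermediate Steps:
r(o) = -1 (r(o) = -2 + o/o = -2 + 1 = -1)
-8352 - r(-174) = -8352 - 1*(-1) = -8352 + 1 = -8351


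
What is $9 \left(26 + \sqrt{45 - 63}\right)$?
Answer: $234 + 27 i \sqrt{2} \approx 234.0 + 38.184 i$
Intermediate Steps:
$9 \left(26 + \sqrt{45 - 63}\right) = 9 \left(26 + \sqrt{-18}\right) = 9 \left(26 + 3 i \sqrt{2}\right) = 234 + 27 i \sqrt{2}$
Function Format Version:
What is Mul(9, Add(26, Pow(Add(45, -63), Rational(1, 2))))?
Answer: Add(234, Mul(27, I, Pow(2, Rational(1, 2)))) ≈ Add(234.00, Mul(38.184, I))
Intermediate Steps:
Mul(9, Add(26, Pow(Add(45, -63), Rational(1, 2)))) = Mul(9, Add(26, Pow(-18, Rational(1, 2)))) = Mul(9, Add(26, Mul(3, I, Pow(2, Rational(1, 2))))) = Add(234, Mul(27, I, Pow(2, Rational(1, 2))))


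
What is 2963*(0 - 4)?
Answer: -11852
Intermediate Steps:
2963*(0 - 4) = 2963*(-4) = -11852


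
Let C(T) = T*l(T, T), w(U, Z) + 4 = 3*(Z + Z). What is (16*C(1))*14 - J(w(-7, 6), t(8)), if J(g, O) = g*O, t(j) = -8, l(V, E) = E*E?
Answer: 480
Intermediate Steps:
l(V, E) = E²
w(U, Z) = -4 + 6*Z (w(U, Z) = -4 + 3*(Z + Z) = -4 + 3*(2*Z) = -4 + 6*Z)
C(T) = T³ (C(T) = T*T² = T³)
J(g, O) = O*g
(16*C(1))*14 - J(w(-7, 6), t(8)) = (16*1³)*14 - (-8)*(-4 + 6*6) = (16*1)*14 - (-8)*(-4 + 36) = 16*14 - (-8)*32 = 224 - 1*(-256) = 224 + 256 = 480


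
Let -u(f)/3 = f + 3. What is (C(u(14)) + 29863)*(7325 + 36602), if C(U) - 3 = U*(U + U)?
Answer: 1540432036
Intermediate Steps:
u(f) = -9 - 3*f (u(f) = -3*(f + 3) = -3*(3 + f) = -9 - 3*f)
C(U) = 3 + 2*U**2 (C(U) = 3 + U*(U + U) = 3 + U*(2*U) = 3 + 2*U**2)
(C(u(14)) + 29863)*(7325 + 36602) = ((3 + 2*(-9 - 3*14)**2) + 29863)*(7325 + 36602) = ((3 + 2*(-9 - 42)**2) + 29863)*43927 = ((3 + 2*(-51)**2) + 29863)*43927 = ((3 + 2*2601) + 29863)*43927 = ((3 + 5202) + 29863)*43927 = (5205 + 29863)*43927 = 35068*43927 = 1540432036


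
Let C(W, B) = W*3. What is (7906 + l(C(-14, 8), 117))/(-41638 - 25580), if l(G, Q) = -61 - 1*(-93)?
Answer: -1323/11203 ≈ -0.11809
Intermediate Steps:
C(W, B) = 3*W
l(G, Q) = 32 (l(G, Q) = -61 + 93 = 32)
(7906 + l(C(-14, 8), 117))/(-41638 - 25580) = (7906 + 32)/(-41638 - 25580) = 7938/(-67218) = 7938*(-1/67218) = -1323/11203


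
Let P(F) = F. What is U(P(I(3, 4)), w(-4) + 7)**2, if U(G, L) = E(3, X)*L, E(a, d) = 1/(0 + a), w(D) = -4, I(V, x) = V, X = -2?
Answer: 1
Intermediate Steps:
E(a, d) = 1/a
U(G, L) = L/3
U(P(I(3, 4)), w(-4) + 7)**2 = ((-4 + 7)/3)**2 = ((1/3)*3)**2 = 1**2 = 1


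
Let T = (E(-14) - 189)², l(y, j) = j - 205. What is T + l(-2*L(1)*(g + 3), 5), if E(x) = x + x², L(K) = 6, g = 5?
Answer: -151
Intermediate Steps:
l(y, j) = -205 + j
T = 49 (T = (-14*(1 - 14) - 189)² = (-14*(-13) - 189)² = (182 - 189)² = (-7)² = 49)
T + l(-2*L(1)*(g + 3), 5) = 49 + (-205 + 5) = 49 - 200 = -151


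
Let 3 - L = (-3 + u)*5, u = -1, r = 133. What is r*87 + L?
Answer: 11594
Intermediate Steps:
L = 23 (L = 3 - (-3 - 1)*5 = 3 - (-4)*5 = 3 - 1*(-20) = 3 + 20 = 23)
r*87 + L = 133*87 + 23 = 11571 + 23 = 11594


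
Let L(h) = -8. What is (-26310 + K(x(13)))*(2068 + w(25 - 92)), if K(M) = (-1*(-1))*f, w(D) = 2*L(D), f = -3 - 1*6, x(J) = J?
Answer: -54006588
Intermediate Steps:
f = -9 (f = -3 - 6 = -9)
w(D) = -16 (w(D) = 2*(-8) = -16)
K(M) = -9 (K(M) = -1*(-1)*(-9) = 1*(-9) = -9)
(-26310 + K(x(13)))*(2068 + w(25 - 92)) = (-26310 - 9)*(2068 - 16) = -26319*2052 = -54006588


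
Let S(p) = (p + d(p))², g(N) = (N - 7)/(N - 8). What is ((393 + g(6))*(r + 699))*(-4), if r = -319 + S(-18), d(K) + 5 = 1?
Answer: -1359936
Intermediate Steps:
g(N) = (-7 + N)/(-8 + N)
d(K) = -4 (d(K) = -5 + 1 = -4)
S(p) = (-4 + p)² (S(p) = (p - 4)² = (-4 + p)²)
r = 165 (r = -319 + (-4 - 18)² = -319 + (-22)² = -319 + 484 = 165)
((393 + g(6))*(r + 699))*(-4) = ((393 + (-7 + 6)/(-8 + 6))*(165 + 699))*(-4) = ((393 - 1/(-2))*864)*(-4) = ((393 - ½*(-1))*864)*(-4) = ((393 + ½)*864)*(-4) = ((787/2)*864)*(-4) = 339984*(-4) = -1359936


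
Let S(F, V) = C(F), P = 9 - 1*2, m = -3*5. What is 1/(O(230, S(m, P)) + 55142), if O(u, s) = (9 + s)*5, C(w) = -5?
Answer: 1/55162 ≈ 1.8128e-5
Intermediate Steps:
m = -15
P = 7 (P = 9 - 2 = 7)
S(F, V) = -5
O(u, s) = 45 + 5*s
1/(O(230, S(m, P)) + 55142) = 1/((45 + 5*(-5)) + 55142) = 1/((45 - 25) + 55142) = 1/(20 + 55142) = 1/55162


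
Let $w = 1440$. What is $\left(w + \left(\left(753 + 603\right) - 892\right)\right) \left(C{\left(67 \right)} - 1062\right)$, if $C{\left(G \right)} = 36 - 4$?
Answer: $-1961120$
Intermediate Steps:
$C{\left(G \right)} = 32$
$\left(w + \left(\left(753 + 603\right) - 892\right)\right) \left(C{\left(67 \right)} - 1062\right) = \left(1440 + \left(\left(753 + 603\right) - 892\right)\right) \left(32 - 1062\right) = \left(1440 + \left(1356 - 892\right)\right) \left(-1030\right) = \left(1440 + 464\right) \left(-1030\right) = 1904 \left(-1030\right) = -1961120$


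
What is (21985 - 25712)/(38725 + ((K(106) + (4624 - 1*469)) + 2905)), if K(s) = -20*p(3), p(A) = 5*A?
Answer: -3727/45485 ≈ -0.081939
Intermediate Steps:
K(s) = -300 (K(s) = -100*3 = -20*15 = -300)
(21985 - 25712)/(38725 + ((K(106) + (4624 - 1*469)) + 2905)) = (21985 - 25712)/(38725 + ((-300 + (4624 - 1*469)) + 2905)) = -3727/(38725 + ((-300 + (4624 - 469)) + 2905)) = -3727/(38725 + ((-300 + 4155) + 2905)) = -3727/(38725 + (3855 + 2905)) = -3727/(38725 + 6760) = -3727/45485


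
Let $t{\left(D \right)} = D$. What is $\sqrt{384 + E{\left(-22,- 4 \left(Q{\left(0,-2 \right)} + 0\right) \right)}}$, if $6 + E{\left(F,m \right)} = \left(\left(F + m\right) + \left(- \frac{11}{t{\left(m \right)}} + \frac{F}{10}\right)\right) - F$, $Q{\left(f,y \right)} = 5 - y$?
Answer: $\frac{\sqrt{1706145}}{70} \approx 18.66$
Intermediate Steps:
$E{\left(F,m \right)} = -6 + m - \frac{11}{m} + \frac{F}{10}$ ($E{\left(F,m \right)} = -6 - \left(- m + \frac{11}{m} - \frac{F}{10}\right) = -6 + \left(m - \frac{11}{m} + \frac{F}{10}\right) = -6 + m - \frac{11}{m} + \frac{F}{10}$)
$\sqrt{384 + E{\left(-22,- 4 \left(Q{\left(0,-2 \right)} + 0\right) \right)}} = \sqrt{384 - \left(\frac{41}{5} + 4 \left(\left(5 - -2\right) + 0\right) + 11 \left(- \frac{1}{4 \left(\left(5 - -2\right) + 0\right)}\right)\right)} = \sqrt{384 - \left(\frac{41}{5} + 4 \left(\left(5 + 2\right) + 0\right) + 11 \left(- \frac{1}{4 \left(\left(5 + 2\right) + 0\right)}\right)\right)} = \sqrt{384 - \left(\frac{41}{5} + 4 \left(7 + 0\right) + 11 \left(- \frac{1}{4 \left(7 + 0\right)}\right)\right)} = \sqrt{384 - \left(\frac{181}{5} - \frac{11}{28}\right)} = \sqrt{384 - \frac{5013}{140}} = \sqrt{\frac{48747}{140}} = \frac{\sqrt{1706145}}{70}$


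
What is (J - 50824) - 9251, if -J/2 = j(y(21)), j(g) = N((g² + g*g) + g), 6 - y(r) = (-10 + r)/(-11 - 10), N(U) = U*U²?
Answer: -137177876665825/85766121 ≈ -1.5994e+6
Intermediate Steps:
N(U) = U³
y(r) = 116/21 + r/21 (y(r) = 6 - (-10 + r)/(-11 - 10) = 6 - (-10 + r)/(-21) = 6 - (-10 + r)*(-1)/21 = 6 - (10/21 - r/21) = 6 + (-10/21 + r/21) = 116/21 + r/21)
j(g) = (g + 2*g²)³ (j(g) = ((g² + g*g) + g)³ = ((g² + g²) + g)³ = (2*g² + g)³ = (g + 2*g²)³)
J = -132025476946750/85766121 (J = -2*(116/21 + (1/21)*21)³*(1 + 2*(116/21 + (1/21)*21))³ = -2*(116/21 + 1)³*(1 + 2*(116/21 + 1))³ = -2*(137/21)³*(1 + 2*(137/21))³ = -5142706*(1 + 274/21)³/9261 = -5142706*(295/21)³/9261 = -5142706*25672375/(9261*9261) = -2*66012738473375/85766121 = -132025476946750/85766121 ≈ -1.5394e+6)
(J - 50824) - 9251 = (-132025476946750/85766121 - 50824) - 9251 = -136384454280454/85766121 - 9251 = -137177876665825/85766121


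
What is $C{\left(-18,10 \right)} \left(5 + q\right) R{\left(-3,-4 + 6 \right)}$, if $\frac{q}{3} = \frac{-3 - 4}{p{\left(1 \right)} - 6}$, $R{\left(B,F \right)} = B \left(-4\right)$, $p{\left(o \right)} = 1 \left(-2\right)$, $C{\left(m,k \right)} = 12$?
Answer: $1098$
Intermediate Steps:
$p{\left(o \right)} = -2$
$R{\left(B,F \right)} = - 4 B$
$q = \frac{21}{8}$ ($q = 3 \frac{-3 - 4}{-2 - 6} = 3 \left(- \frac{7}{-8}\right) = 3 \left(\left(-7\right) \left(- \frac{1}{8}\right)\right) = 3 \cdot \frac{7}{8} = \frac{21}{8} \approx 2.625$)
$C{\left(-18,10 \right)} \left(5 + q\right) R{\left(-3,-4 + 6 \right)} = 12 \left(5 + \frac{21}{8}\right) \left(\left(-4\right) \left(-3\right)\right) = 12 \cdot \frac{61}{8} \cdot 12 = 12 \cdot \frac{183}{2} = 1098$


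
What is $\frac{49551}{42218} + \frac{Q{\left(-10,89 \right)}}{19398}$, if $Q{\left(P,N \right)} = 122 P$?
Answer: $\frac{7456429}{6712662} \approx 1.1108$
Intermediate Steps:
$\frac{49551}{42218} + \frac{Q{\left(-10,89 \right)}}{19398} = \frac{49551}{42218} + \frac{122 \left(-10\right)}{19398} = 49551 \cdot \frac{1}{42218} - \frac{10}{159} = \frac{49551}{42218} - \frac{10}{159} = \frac{7456429}{6712662}$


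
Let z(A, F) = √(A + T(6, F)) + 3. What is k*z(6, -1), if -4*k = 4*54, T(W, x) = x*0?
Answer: -162 - 54*√6 ≈ -294.27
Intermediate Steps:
T(W, x) = 0
k = -54 ≈ -54.000
z(A, F) = 3 + √A (z(A, F) = √(A + 0) + 3 = √A + 3 = 3 + √A)
k*z(6, -1) = -54*(3 + √6) = -162 - 54*√6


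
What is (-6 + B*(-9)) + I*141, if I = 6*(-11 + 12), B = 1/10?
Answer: 8391/10 ≈ 839.10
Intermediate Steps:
B = ⅒ ≈ 0.10000
I = 6 (I = 6*1 = 6)
(-6 + B*(-9)) + I*141 = (-6 + (⅒)*(-9)) + 6*141 = (-6 - 9/10) + 846 = -69/10 + 846 = 8391/10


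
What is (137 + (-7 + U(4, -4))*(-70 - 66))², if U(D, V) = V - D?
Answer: 4739329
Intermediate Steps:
(137 + (-7 + U(4, -4))*(-70 - 66))² = (137 + (-7 + (-4 - 1*4))*(-70 - 66))² = (137 + (-7 + (-4 - 4))*(-136))² = (137 + (-7 - 8)*(-136))² = (137 - 15*(-136))² = (137 + 2040)² = 2177² = 4739329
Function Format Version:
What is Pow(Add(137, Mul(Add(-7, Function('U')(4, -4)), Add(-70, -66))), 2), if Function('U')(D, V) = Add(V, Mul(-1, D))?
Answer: 4739329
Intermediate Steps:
Pow(Add(137, Mul(Add(-7, Function('U')(4, -4)), Add(-70, -66))), 2) = Pow(Add(137, Mul(Add(-7, Add(-4, Mul(-1, 4))), Add(-70, -66))), 2) = Pow(Add(137, Mul(Add(-7, Add(-4, -4)), -136)), 2) = Pow(Add(137, Mul(Add(-7, -8), -136)), 2) = Pow(Add(137, Mul(-15, -136)), 2) = Pow(Add(137, 2040), 2) = Pow(2177, 2) = 4739329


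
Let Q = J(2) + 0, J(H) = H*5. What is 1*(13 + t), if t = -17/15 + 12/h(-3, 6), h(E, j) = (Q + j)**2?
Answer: 11437/960 ≈ 11.914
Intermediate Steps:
J(H) = 5*H
Q = 10 (Q = 5*2 + 0 = 10 + 0 = 10)
h(E, j) = (10 + j)**2
t = -1043/960 (t = -17/15 + 12/((10 + 6)**2) = -17*1/15 + 12/(16**2) = -17/15 + 12/256 = -17/15 + 12*(1/256) = -17/15 + 3/64 = -1043/960 ≈ -1.0865)
1*(13 + t) = 1*(13 - 1043/960) = 1*(11437/960) = 11437/960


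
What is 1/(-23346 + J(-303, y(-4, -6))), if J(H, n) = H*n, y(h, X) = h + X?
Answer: -1/20316 ≈ -4.9222e-5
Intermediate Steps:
y(h, X) = X + h
1/(-23346 + J(-303, y(-4, -6))) = 1/(-23346 - 303*(-6 - 4)) = 1/(-23346 - 303*(-10)) = 1/(-23346 + 3030) = 1/(-20316) = -1/20316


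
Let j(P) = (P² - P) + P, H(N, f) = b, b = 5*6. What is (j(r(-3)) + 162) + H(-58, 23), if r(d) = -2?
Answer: 196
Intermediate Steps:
b = 30
H(N, f) = 30
j(P) = P²
(j(r(-3)) + 162) + H(-58, 23) = ((-2)² + 162) + 30 = (4 + 162) + 30 = 166 + 30 = 196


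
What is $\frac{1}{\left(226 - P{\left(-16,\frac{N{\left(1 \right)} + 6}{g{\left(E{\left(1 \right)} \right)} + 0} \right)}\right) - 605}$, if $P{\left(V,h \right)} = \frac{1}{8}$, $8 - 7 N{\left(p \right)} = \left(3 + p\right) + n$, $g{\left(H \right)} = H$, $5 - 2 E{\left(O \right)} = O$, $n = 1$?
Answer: $- \frac{8}{3033} \approx -0.0026377$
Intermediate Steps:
$E{\left(O \right)} = \frac{5}{2} - \frac{O}{2}$
$N{\left(p \right)} = \frac{4}{7} - \frac{p}{7}$ ($N{\left(p \right)} = \frac{8}{7} - \frac{\left(3 + p\right) + 1}{7} = \frac{8}{7} - \frac{4 + p}{7} = \frac{8}{7} - \left(\frac{4}{7} + \frac{p}{7}\right) = \frac{4}{7} - \frac{p}{7}$)
$P{\left(V,h \right)} = \frac{1}{8}$
$\frac{1}{\left(226 - P{\left(-16,\frac{N{\left(1 \right)} + 6}{g{\left(E{\left(1 \right)} \right)} + 0} \right)}\right) - 605} = \frac{1}{\left(226 - \frac{1}{8}\right) - 605} = \frac{1}{\frac{1807}{8} - 605} = \frac{1}{- \frac{3033}{8}} = - \frac{8}{3033}$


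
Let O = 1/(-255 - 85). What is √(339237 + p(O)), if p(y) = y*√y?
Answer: √(39215797200 - 2*I*√85)/340 ≈ 582.44 - 1.3693e-7*I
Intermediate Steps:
O = -1/340 (O = 1/(-340) = -1/340 ≈ -0.0029412)
p(y) = y^(3/2)
√(339237 + p(O)) = √(339237 + (-1/340)^(3/2)) = √(339237 - I*√85/57800)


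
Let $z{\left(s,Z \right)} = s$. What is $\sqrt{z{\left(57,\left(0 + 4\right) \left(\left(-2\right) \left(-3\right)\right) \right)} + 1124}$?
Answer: $\sqrt{1181} \approx 34.366$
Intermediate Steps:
$\sqrt{z{\left(57,\left(0 + 4\right) \left(\left(-2\right) \left(-3\right)\right) \right)} + 1124} = \sqrt{57 + 1124} = \sqrt{1181}$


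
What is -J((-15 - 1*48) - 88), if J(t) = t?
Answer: 151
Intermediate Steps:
-J((-15 - 1*48) - 88) = -((-15 - 1*48) - 88) = -((-15 - 48) - 88) = -(-63 - 88) = -1*(-151) = 151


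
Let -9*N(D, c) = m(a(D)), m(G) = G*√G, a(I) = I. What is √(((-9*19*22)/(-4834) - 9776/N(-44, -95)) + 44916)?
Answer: √(31750258756821 + 64249095222*I*√11)/26587 ≈ 211.94 + 0.71119*I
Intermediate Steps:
m(G) = G^(3/2)
N(D, c) = -D^(3/2)/9
√(((-9*19*22)/(-4834) - 9776/N(-44, -95)) + 44916) = √(((-9*19*22)/(-4834) - 9776*(-9*I*√11/968)) + 44916) = √((-171*22*(-1/4834) - 9776*(-9*I*√11/968)) + 44916) = √((-3762*(-1/4834) - 9776*(-9*I*√11/968)) + 44916) = √((1881/2417 - (-10998)*I*√11/121) + 44916) = √((1881/2417 + 10998*I*√11/121) + 44916) = √(108563853/2417 + 10998*I*√11/121)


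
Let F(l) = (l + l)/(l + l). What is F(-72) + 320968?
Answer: 320969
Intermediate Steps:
F(l) = 1 (F(l) = (2*l)/((2*l)) = (2*l)*(1/(2*l)) = 1)
F(-72) + 320968 = 1 + 320968 = 320969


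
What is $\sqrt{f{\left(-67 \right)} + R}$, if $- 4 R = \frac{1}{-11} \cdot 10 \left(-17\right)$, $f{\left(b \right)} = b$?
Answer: $\frac{i \sqrt{34298}}{22} \approx 8.4181 i$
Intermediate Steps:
$R = - \frac{85}{22}$ ($R = - \frac{\frac{1}{-11} \cdot 10 \left(-17\right)}{4} = - \frac{\left(- \frac{1}{11}\right) 10 \left(-17\right)}{4} = - \frac{\left(- \frac{10}{11}\right) \left(-17\right)}{4} = \left(- \frac{1}{4}\right) \frac{170}{11} = - \frac{85}{22} \approx -3.8636$)
$\sqrt{f{\left(-67 \right)} + R} = \sqrt{-67 - \frac{85}{22}} = \sqrt{- \frac{1559}{22}} = \frac{i \sqrt{34298}}{22}$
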